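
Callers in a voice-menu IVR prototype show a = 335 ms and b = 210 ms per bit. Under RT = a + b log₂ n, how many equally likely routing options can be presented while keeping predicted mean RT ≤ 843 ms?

Set 335 + 210·log₂ n ≤ 843 → log₂ n ≤ (843 − 335)/210 = 2.4190.
So n ≤ 2^2.4190 = 5.348; the largest integer n is 5.

5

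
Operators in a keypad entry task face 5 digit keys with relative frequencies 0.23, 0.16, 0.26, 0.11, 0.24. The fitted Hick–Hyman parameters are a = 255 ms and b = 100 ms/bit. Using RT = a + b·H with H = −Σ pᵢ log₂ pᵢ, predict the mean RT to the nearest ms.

H = 0.23·log₂(1/0.23) + 0.16·log₂(1/0.16) + 0.26·log₂(1/0.26) + 0.11·log₂(1/0.11) + 0.24·log₂(1/0.24) = 2.2604 bits.
RT = 255 + 100 × 2.2604 = 481.04 ms.

481 ms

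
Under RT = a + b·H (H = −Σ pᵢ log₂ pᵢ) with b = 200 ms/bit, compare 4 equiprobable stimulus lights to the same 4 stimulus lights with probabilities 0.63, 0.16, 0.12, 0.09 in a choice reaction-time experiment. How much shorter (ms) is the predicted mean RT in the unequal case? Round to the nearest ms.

95 ms

Equiprobable entropy H₀ = log₂ 4 = 2.0000 bits.
Skewed entropy H = −Σ pᵢ log₂ pᵢ = 1.5227 bits.
ΔRT = b·(H₀ − H) = 200 × 0.4773 = 95.46 ms.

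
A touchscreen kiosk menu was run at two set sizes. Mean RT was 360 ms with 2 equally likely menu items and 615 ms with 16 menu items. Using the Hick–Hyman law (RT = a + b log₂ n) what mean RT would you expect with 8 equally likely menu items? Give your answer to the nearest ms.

With log₂ n on the abscissa the relation is linear; from the two conditions:
  b = (615 − 360) / (log₂ 16 − log₂ 2) = 255 / (4 − 1) = 85 ms/bit
  a = 360 − 85 × 1 = 275 ms
Then RT(8) = 275 + 85 × log₂ 8 = 275 + 85 × 3 ≈ 530.000 ms.

530 ms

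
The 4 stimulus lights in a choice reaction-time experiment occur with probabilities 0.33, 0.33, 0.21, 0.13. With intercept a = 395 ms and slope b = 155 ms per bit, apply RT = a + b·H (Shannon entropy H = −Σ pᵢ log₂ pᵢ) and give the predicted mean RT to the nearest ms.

691 ms

Entropy contributions −pᵢ log₂ pᵢ: 0.5278, 0.5278, 0.4728, 0.3826; sum H = 1.9111 bits.
RT = a + bH = 395 + 155·1.9111 = 691.22 ms.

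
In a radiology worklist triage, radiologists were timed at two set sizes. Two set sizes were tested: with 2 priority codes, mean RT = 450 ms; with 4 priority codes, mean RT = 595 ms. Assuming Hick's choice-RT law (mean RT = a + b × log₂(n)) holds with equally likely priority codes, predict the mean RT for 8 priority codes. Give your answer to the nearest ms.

Fit slope and intercept:
  b = (595 − 450) / (log₂ 4 − log₂ 2) = 145 / (2 − 1) = 145 ms/bit
  a = 450 − 145 × 1 = 305 ms
Then RT(8) = 305 + 145 × log₂ 8 = 305 + 145 × 3 ≈ 740.000 ms.

740 ms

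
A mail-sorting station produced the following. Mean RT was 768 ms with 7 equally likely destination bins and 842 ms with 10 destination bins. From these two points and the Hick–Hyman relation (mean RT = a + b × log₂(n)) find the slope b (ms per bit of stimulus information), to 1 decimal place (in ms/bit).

b = (RT₂ − RT₁)/(log₂ n₂ − log₂ n₁) = (842 − 768)/(3.3219 − 2.8074) = 143.809 ms/bit.

143.8 ms/bit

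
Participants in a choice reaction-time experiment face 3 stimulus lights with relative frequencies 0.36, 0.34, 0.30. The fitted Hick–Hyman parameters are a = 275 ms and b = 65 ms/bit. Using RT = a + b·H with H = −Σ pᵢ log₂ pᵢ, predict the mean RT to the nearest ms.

378 ms

Entropy contributions −pᵢ log₂ pᵢ: 0.5306, 0.5292, 0.5211; sum H = 1.5809 bits.
RT = a + bH = 275 + 65·1.5809 = 377.76 ms.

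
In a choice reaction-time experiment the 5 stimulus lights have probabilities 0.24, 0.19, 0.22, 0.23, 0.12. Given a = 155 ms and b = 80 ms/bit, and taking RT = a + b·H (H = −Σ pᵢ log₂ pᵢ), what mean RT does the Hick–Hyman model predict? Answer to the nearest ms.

338 ms

Entropy contributions −pᵢ log₂ pᵢ: 0.4941, 0.4552, 0.4806, 0.4877, 0.3671; sum H = 2.2847 bits.
RT = a + bH = 155 + 80·2.2847 = 337.77 ms.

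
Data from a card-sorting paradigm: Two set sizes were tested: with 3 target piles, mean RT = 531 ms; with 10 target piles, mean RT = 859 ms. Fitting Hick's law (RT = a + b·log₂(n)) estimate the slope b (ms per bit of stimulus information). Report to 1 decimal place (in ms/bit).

188.8 ms/bit

b = (RT₂ − RT₁)/(log₂ n₂ − log₂ n₁) = (859 − 531)/(3.3219 − 1.5850) = 188.835 ms/bit.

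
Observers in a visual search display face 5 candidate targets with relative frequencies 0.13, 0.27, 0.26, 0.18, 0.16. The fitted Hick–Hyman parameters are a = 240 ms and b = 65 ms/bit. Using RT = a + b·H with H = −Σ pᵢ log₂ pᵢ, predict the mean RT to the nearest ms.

387 ms

Entropy contributions −pᵢ log₂ pᵢ: 0.3826, 0.5100, 0.5053, 0.4453, 0.4230; sum H = 2.2663 bits.
RT = a + bH = 240 + 65·2.2663 = 387.31 ms.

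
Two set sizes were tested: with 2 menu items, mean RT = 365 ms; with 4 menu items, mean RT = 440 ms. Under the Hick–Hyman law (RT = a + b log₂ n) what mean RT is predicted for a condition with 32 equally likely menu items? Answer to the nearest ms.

665 ms

Solve the two-equation system in a and b:
  b = (440 − 365) / (log₂ 4 − log₂ 2) = 75 / (2 − 1) = 75 ms/bit
  a = 365 − 75 × 1 = 290 ms
Then RT(32) = 290 + 75 × log₂ 32 = 290 + 75 × 5 ≈ 665.000 ms.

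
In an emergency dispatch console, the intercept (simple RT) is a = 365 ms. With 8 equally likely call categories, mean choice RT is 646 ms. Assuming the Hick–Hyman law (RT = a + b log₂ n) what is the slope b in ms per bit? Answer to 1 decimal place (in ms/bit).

log₂(8) = 3 bits.
b = (RT − a)/log₂ n = (646 − 365) / 3 = 93.667 ms/bit.

93.7 ms/bit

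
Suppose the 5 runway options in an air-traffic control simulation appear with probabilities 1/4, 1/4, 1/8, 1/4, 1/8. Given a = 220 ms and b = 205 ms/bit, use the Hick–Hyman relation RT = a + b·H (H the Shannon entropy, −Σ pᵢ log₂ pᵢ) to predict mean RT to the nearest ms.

Each term −pᵢ log₂ pᵢ: 0.25·2 + 0.25·2 + 0.125·3 + 0.25·2 + 0.125·3; summed, H = 2.250 bits.
Mean RT = a + bH = 220 + 205·2.250 = 681.25 ms.

681 ms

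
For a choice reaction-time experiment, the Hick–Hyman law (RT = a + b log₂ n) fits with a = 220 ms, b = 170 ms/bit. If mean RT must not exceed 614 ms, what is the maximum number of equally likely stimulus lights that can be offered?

4

Information budget: (614 − 220)/170 = 2.3176 bits, so n ≤ 2^2.3176 = 4.985 → at most 4.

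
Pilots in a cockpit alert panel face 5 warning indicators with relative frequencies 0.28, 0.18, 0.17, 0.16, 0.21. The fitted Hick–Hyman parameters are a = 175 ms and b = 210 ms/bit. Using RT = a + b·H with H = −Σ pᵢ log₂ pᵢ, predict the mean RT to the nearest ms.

656 ms

Entropy contributions −pᵢ log₂ pᵢ: 0.5142, 0.4453, 0.4346, 0.4230, 0.4728; sum H = 2.2900 bits.
RT = a + bH = 175 + 210·2.2900 = 655.89 ms.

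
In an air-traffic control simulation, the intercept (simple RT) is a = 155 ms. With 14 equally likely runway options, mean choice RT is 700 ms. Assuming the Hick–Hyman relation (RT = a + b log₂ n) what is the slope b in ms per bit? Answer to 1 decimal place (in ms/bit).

143.1 ms/bit

14 alternatives carry log₂ 14 = 3.8074 bits; the choice cost is 700 − 155 = 545 ms, so b = 545/3.8074 = 143.144 ms/bit.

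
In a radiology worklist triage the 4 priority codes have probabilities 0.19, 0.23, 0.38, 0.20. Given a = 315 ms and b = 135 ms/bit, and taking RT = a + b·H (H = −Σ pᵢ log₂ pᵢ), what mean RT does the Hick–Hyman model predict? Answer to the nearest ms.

H = 0.19·log₂(1/0.19) + 0.23·log₂(1/0.23) + 0.38·log₂(1/0.38) + 0.20·log₂(1/0.20) = 1.9377 bits.
RT = 315 + 135 × 1.9377 = 576.59 ms.

577 ms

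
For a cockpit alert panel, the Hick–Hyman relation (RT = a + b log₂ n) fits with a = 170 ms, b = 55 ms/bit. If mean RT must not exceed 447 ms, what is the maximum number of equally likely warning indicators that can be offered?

Information budget: (447 − 170)/55 = 5.0364 bits, so n ≤ 2^5.0364 = 32.817 → at most 32.

32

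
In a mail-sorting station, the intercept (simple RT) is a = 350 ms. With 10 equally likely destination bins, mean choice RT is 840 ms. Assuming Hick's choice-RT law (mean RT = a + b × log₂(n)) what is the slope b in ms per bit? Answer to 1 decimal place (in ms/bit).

147.5 ms/bit

10 alternatives carry log₂ 10 = 3.3219 bits; the choice cost is 840 − 350 = 490 ms, so b = 490/3.3219 = 147.505 ms/bit.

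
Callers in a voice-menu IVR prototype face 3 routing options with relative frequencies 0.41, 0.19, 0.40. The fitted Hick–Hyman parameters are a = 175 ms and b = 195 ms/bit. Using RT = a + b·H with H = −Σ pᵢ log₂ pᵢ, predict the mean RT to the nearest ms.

Entropy contributions −pᵢ log₂ pᵢ: 0.5274, 0.4552, 0.5288; sum H = 1.5114 bits.
RT = a + bH = 175 + 195·1.5114 = 469.72 ms.

470 ms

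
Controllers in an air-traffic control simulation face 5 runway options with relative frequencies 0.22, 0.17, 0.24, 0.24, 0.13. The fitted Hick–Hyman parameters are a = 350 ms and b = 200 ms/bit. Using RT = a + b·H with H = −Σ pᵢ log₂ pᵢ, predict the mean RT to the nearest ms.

807 ms

H = 0.22·log₂(1/0.22) + 0.17·log₂(1/0.17) + 0.24·log₂(1/0.24) + 0.24·log₂(1/0.24) + 0.13·log₂(1/0.13) = 2.2861 bits.
RT = 350 + 200 × 2.2861 = 807.21 ms.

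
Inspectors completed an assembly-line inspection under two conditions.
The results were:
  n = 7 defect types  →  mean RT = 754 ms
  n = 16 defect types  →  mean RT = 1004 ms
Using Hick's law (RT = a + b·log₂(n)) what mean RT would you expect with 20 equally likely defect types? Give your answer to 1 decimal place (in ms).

1071.5 ms

RT is linear in log₂ n, so two points fix the line:
  b = (1004 − 754) / (log₂ 16 − log₂ 7) = 250 / (4 − 2.8074) = 209.618 ms/bit
  a = 754 − 209.618 × 2.8074 = 165.528 ms
Then RT(20) = 165.528 + 209.618 × log₂ 20 = 165.528 + 209.618 × 4.3219 ≈ 1071.482 ms.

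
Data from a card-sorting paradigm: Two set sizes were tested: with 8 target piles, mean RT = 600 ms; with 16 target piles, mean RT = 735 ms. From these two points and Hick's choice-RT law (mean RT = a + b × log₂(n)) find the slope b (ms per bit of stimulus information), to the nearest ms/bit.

135 ms/bit

Slope: b = (735 − 600) / (log₂ 16 − log₂ 8) = 135/1.0000 = 135 ms/bit.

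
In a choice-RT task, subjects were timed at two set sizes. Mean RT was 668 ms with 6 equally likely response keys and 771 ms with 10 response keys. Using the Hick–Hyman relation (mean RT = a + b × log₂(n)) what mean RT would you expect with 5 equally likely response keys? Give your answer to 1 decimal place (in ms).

With log₂ n on the abscissa the relation is linear; from the two conditions:
  b = (771 − 668) / (log₂ 10 − log₂ 6) = 103 / (3.3219 − 2.5850) = 139.762 ms/bit
  a = 668 − 139.762 × 2.5850 = 306.720 ms
Then RT(5) = 306.720 + 139.762 × log₂ 5 = 306.720 + 139.762 × 2.3219 ≈ 631.238 ms.

631.2 ms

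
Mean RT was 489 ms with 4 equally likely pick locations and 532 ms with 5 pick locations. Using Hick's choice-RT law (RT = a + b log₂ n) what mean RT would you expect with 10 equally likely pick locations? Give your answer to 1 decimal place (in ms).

665.6 ms

Solve the two-equation system in a and b:
  b = (532 − 489) / (log₂ 5 − log₂ 4) = 43 / (2.3219 − 2) = 133.570 ms/bit
  a = 489 − 133.570 × 2 = 221.860 ms
Then RT(10) = 221.860 + 133.570 × log₂ 10 = 221.860 + 133.570 × 3.3219 ≈ 665.570 ms.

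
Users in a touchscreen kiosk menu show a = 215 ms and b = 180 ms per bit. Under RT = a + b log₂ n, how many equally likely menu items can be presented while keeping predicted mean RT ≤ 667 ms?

5

Set 215 + 180·log₂ n ≤ 667 → log₂ n ≤ (667 − 215)/180 = 2.5111.
So n ≤ 2^2.5111 = 5.701; the largest integer n is 5.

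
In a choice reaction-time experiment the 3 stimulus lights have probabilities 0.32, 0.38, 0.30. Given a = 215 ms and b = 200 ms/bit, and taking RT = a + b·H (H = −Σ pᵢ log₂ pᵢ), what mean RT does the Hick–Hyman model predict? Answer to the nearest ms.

H = 0.32·log₂(1/0.32) + 0.38·log₂(1/0.38) + 0.30·log₂(1/0.30) = 1.5776 bits.
RT = 215 + 200 × 1.5776 = 530.52 ms.

531 ms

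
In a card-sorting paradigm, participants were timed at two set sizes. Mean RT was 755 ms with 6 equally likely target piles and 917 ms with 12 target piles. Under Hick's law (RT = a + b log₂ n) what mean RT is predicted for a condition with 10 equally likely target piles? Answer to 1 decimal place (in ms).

874.4 ms

Solve the two-equation system in a and b:
  b = (917 − 755) / (log₂ 12 − log₂ 6) = 162 / (3.5850 − 2.5850) = 162.000 ms/bit
  a = 755 − 162.000 × 2.5850 = 336.236 ms
Then RT(10) = 336.236 + 162.000 × log₂ 10 = 336.236 + 162.000 × 3.3219 ≈ 874.388 ms.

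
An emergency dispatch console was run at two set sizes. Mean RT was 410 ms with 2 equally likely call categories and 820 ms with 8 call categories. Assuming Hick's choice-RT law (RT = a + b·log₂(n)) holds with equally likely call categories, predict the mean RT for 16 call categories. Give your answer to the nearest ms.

Fit slope and intercept:
  b = (820 − 410) / (log₂ 8 − log₂ 2) = 410 / (3 − 1) = 205 ms/bit
  a = 410 − 205 × 1 = 205 ms
Then RT(16) = 205 + 205 × log₂ 16 = 205 + 205 × 4 ≈ 1025.000 ms.

1025 ms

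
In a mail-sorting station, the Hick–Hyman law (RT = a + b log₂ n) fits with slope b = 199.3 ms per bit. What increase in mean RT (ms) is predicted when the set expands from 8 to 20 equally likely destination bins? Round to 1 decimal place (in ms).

263.5 ms

The intercept a cancels: ΔRT = b·(log₂ n₂ − log₂ n₁) = b·log₂(n₂/n₁).
log₂(20) − log₂(8) = 4.3219 − 3 = 1.3219.
ΔRT = 199.3 × 1.3219 = 263.460 ms.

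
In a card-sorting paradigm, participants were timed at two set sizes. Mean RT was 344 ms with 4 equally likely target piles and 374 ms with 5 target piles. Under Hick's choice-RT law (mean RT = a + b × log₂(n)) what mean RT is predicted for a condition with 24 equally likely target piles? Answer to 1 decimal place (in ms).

584.9 ms

RT is linear in log₂ n, so two points fix the line:
  b = (374 − 344) / (log₂ 5 − log₂ 4) = 30 / (2.3219 − 2) = 93.189 ms/bit
  a = 344 − 93.189 × 2 = 157.623 ms
Then RT(24) = 157.623 + 93.189 × log₂ 24 = 157.623 + 93.189 × 4.5850 ≈ 584.889 ms.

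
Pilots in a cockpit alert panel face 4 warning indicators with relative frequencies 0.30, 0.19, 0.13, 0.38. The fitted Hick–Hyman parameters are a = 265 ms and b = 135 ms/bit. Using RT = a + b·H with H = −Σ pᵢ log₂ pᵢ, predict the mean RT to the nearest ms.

520 ms

H = 0.30·log₂(1/0.30) + 0.19·log₂(1/0.19) + 0.13·log₂(1/0.13) + 0.38·log₂(1/0.38) = 1.8894 bits.
RT = 265 + 135 × 1.8894 = 520.07 ms.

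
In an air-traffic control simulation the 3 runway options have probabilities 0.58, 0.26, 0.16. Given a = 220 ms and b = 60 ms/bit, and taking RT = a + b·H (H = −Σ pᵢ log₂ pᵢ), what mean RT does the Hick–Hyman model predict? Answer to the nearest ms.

H = 0.58·log₂(1/0.58) + 0.26·log₂(1/0.26) + 0.16·log₂(1/0.16) = 1.3841 bits.
RT = 220 + 60 × 1.3841 = 303.05 ms.

303 ms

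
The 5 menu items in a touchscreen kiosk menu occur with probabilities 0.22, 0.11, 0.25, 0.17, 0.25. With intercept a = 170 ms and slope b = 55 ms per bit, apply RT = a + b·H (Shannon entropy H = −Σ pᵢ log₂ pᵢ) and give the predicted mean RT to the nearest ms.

Entropy contributions −pᵢ log₂ pᵢ: 0.4806, 0.3503, 0.5000, 0.4346, 0.5000; sum H = 2.2654 bits.
RT = a + bH = 170 + 55·2.2654 = 294.60 ms.

295 ms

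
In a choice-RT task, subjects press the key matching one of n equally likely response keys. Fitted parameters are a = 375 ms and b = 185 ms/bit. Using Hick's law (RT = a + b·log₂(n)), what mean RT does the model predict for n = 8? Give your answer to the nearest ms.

930 ms

log₂(8) = 3 bits, so RT = 375 + 185 × 3 ≈ 930.000 ms.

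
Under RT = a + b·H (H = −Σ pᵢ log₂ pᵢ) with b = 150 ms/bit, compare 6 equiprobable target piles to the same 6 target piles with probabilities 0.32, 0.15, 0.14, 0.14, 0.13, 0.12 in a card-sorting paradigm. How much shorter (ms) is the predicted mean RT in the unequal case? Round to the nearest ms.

16 ms

Equiprobable entropy H₀ = log₂ 6 = 2.5850 bits.
Skewed entropy H = −Σ pᵢ log₂ pᵢ = 2.4805 bits.
ΔRT = b·(H₀ − H) = 150 × 0.1045 = 15.67 ms.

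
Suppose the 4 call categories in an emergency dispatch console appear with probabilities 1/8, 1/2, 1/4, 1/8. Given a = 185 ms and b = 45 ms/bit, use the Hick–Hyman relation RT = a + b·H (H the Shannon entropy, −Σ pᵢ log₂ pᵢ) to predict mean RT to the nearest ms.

H = −Σ pᵢ log₂ pᵢ = 0.125·3 + 0.5·1 + 0.25·2 + 0.125·3 = 1.750 bits.
RT = 185 + 45 × 1.750 = 263.75 ms.

264 ms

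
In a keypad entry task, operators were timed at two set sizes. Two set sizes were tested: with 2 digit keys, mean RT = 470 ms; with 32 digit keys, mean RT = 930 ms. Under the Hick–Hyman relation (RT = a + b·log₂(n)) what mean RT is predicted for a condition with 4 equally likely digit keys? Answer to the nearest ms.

Solve the two-equation system in a and b:
  b = (930 − 470) / (log₂ 32 − log₂ 2) = 460 / (5 − 1) = 115 ms/bit
  a = 470 − 115 × 1 = 355 ms
Then RT(4) = 355 + 115 × log₂ 4 = 355 + 115 × 2 ≈ 585.000 ms.

585 ms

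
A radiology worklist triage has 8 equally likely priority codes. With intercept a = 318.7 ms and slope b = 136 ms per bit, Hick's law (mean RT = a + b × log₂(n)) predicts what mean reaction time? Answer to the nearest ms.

727 ms

log₂(8) = 3 bits, so RT = 318.7 + 136 × 3 ≈ 726.700 ms.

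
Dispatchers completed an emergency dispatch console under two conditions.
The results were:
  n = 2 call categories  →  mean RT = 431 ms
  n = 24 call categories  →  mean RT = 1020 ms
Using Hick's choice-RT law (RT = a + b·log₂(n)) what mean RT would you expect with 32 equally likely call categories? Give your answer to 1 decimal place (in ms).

1088.2 ms

With log₂ n on the abscissa the relation is linear; from the two conditions:
  b = (1020 − 431) / (log₂ 24 − log₂ 2) = 589 / (4.5850 − 1) = 164.297 ms/bit
  a = 431 − 164.297 × 1 = 266.703 ms
Then RT(32) = 266.703 + 164.297 × log₂ 32 = 266.703 + 164.297 × 5 ≈ 1088.190 ms.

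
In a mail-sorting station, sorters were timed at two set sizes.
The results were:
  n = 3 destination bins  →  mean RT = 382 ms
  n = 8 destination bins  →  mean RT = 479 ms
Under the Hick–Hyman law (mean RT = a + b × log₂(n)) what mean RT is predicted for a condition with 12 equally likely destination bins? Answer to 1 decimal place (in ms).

519.1 ms

With log₂ n on the abscissa the relation is linear; from the two conditions:
  b = (479 − 382) / (log₂ 8 − log₂ 3) = 97 / (3 − 1.5850) = 68.549 ms/bit
  a = 382 − 68.549 × 1.5850 = 273.352 ms
Then RT(12) = 273.352 + 68.549 × log₂ 12 = 273.352 + 68.549 × 3.5850 ≈ 519.099 ms.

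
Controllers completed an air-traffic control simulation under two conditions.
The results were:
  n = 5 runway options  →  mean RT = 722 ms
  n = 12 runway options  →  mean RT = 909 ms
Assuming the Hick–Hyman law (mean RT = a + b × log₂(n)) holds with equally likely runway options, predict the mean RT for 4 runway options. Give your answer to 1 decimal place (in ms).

674.3 ms

RT is linear in log₂ n, so two points fix the line:
  b = (909 − 722) / (log₂ 12 − log₂ 5) = 187 / (3.5850 − 2.3219) = 148.056 ms/bit
  a = 722 − 148.056 × 2.3219 = 378.224 ms
Then RT(4) = 378.224 + 148.056 × log₂ 4 = 378.224 + 148.056 × 2 ≈ 674.337 ms.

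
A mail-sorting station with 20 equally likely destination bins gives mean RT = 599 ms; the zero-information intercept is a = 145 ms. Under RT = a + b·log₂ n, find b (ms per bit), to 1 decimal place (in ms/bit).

log₂(20) = 4.3219 bits.
b = (RT − a)/log₂ n = (599 − 145) / 4.3219 = 105.046 ms/bit.

105.0 ms/bit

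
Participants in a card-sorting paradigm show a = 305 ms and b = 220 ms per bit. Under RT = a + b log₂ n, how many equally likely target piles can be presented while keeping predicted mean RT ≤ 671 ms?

3

Set 305 + 220·log₂ n ≤ 671 → log₂ n ≤ (671 − 305)/220 = 1.6636.
So n ≤ 2^1.6636 = 3.168; the largest integer n is 3.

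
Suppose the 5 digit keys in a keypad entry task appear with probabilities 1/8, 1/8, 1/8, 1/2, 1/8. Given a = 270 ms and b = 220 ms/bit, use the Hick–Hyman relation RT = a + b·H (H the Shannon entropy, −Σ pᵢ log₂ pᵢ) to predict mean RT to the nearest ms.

H = −Σ pᵢ log₂ pᵢ = 0.125·3 + 0.125·3 + 0.125·3 + 0.5·1 + 0.125·3 = 2.000 bits.
RT = 270 + 220 × 2.000 = 710.00 ms.

710 ms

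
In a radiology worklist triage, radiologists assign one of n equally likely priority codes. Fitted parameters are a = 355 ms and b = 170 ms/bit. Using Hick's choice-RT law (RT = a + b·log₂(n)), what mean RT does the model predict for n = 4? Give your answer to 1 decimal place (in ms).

log₂(4) = 2 bits, so RT = 355 + 170 × 2 ≈ 695.000 ms.

695.0 ms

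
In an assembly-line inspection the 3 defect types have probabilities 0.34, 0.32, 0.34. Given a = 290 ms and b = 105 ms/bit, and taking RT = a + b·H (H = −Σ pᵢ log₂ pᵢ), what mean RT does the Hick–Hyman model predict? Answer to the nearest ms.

456 ms

Entropy contributions −pᵢ log₂ pᵢ: 0.5292, 0.5260, 0.5292; sum H = 1.5844 bits.
RT = a + bH = 290 + 105·1.5844 = 456.36 ms.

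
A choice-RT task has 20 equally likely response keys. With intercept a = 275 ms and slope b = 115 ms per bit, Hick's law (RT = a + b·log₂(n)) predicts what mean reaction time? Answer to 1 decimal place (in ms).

772.0 ms

log₂(20) = 4.3219 bits, so RT = 275 + 115 × 4.3219 ≈ 772.022 ms.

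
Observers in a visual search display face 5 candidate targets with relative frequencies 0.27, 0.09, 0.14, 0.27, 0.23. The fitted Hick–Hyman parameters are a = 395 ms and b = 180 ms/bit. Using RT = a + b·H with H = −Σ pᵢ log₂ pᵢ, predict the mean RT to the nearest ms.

794 ms

Entropy contributions −pᵢ log₂ pᵢ: 0.5100, 0.3127, 0.3971, 0.5100, 0.4877; sum H = 2.2175 bits.
RT = a + bH = 395 + 180·2.2175 = 794.15 ms.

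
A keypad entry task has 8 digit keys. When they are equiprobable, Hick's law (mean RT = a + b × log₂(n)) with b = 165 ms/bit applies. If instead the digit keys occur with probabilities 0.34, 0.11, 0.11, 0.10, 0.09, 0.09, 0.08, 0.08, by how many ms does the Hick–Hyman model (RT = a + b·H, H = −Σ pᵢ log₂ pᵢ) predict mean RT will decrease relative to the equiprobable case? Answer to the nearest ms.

Equiprobable entropy H₀ = log₂ 8 = 3.0000 bits.
Skewed entropy H = −Σ pᵢ log₂ pᵢ = 2.7703 bits.
ΔRT = b·(H₀ − H) = 165 × 0.2297 = 37.91 ms.

38 ms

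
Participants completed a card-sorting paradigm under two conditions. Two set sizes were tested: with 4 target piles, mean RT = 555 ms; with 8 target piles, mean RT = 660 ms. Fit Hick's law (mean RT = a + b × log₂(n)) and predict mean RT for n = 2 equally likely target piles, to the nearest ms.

450 ms

Fit slope and intercept:
  b = (660 − 555) / (log₂ 8 − log₂ 4) = 105 / (3 − 2) = 105 ms/bit
  a = 555 − 105 × 2 = 345 ms
Then RT(2) = 345 + 105 × log₂ 2 = 345 + 105 × 1 ≈ 450.000 ms.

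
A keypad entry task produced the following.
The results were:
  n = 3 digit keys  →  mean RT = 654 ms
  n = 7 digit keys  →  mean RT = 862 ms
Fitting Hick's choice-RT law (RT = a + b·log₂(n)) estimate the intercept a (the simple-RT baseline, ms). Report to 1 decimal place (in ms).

384.3 ms

b = (RT₂ − RT₁)/(log₂ n₂ − log₂ n₁) = (862 − 654)/(2.8074 − 1.5850) = 170.158 ms/bit.
Intercept: a = 654 − 170.158·log₂(3) = 384.306 ms.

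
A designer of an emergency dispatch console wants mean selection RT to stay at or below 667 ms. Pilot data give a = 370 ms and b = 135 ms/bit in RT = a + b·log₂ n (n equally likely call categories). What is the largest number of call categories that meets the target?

Set 370 + 135·log₂ n ≤ 667 → log₂ n ≤ (667 − 370)/135 = 2.2000.
So n ≤ 2^2.2000 = 4.595; the largest integer n is 4.

4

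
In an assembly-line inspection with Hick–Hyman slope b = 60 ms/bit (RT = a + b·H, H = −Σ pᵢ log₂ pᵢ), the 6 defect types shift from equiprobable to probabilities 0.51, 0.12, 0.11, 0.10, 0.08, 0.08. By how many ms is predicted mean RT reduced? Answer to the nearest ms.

Equiprobable entropy H₀ = log₂ 6 = 2.5850 bits.
Skewed entropy H = −Σ pᵢ log₂ pᵢ = 2.1280 bits.
ΔRT = b·(H₀ − H) = 60 × 0.4570 = 27.42 ms.

27 ms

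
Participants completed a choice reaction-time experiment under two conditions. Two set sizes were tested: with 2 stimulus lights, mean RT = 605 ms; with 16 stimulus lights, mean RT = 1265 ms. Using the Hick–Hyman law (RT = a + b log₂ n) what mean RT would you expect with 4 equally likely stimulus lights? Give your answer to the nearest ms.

RT is linear in log₂ n, so two points fix the line:
  b = (1265 − 605) / (log₂ 16 − log₂ 2) = 660 / (4 − 1) = 220 ms/bit
  a = 605 − 220 × 1 = 385 ms
Then RT(4) = 385 + 220 × log₂ 4 = 385 + 220 × 2 ≈ 825.000 ms.

825 ms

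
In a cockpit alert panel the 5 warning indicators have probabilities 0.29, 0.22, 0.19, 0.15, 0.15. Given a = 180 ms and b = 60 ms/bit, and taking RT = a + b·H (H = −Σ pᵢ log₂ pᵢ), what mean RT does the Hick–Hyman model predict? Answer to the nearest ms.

H = 0.29·log₂(1/0.29) + 0.22·log₂(1/0.22) + 0.19·log₂(1/0.19) + 0.15·log₂(1/0.15) + 0.15·log₂(1/0.15) = 2.2748 bits.
RT = 180 + 60 × 2.2748 = 316.49 ms.

316 ms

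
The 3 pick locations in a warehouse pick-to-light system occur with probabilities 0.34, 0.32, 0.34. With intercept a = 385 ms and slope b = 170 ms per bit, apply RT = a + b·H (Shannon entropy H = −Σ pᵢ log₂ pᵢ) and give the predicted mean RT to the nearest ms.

654 ms

H = 0.34·log₂(1/0.34) + 0.32·log₂(1/0.32) + 0.34·log₂(1/0.34) = 1.5844 bits.
RT = 385 + 170 × 1.5844 = 654.34 ms.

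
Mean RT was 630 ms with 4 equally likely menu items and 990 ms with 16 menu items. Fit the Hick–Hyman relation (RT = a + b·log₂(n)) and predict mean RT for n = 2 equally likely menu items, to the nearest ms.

450 ms

RT is linear in log₂ n, so two points fix the line:
  b = (990 − 630) / (log₂ 16 − log₂ 4) = 360 / (4 − 2) = 180 ms/bit
  a = 630 − 180 × 2 = 270 ms
Then RT(2) = 270 + 180 × log₂ 2 = 270 + 180 × 1 ≈ 450.000 ms.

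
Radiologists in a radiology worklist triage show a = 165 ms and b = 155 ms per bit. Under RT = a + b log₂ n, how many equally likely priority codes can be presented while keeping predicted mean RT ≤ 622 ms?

7

155·log₂ n ≤ 622 − 165 = 457, giving log₂ n ≤ 2.9484 and n ≤ 7.719. The largest whole number is 7.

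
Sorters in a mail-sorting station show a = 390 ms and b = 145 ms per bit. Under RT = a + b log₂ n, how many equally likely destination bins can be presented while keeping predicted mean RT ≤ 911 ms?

12

Set 390 + 145·log₂ n ≤ 911 → log₂ n ≤ (911 − 390)/145 = 3.5931.
So n ≤ 2^3.5931 = 12.068; the largest integer n is 12.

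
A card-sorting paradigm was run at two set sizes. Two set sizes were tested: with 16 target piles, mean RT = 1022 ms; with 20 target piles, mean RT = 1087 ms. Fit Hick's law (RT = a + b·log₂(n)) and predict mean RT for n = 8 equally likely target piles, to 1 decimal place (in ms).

820.1 ms

RT is linear in log₂ n, so two points fix the line:
  b = (1087 − 1022) / (log₂ 20 − log₂ 16) = 65 / (4.3219 − 4) = 201.908 ms/bit
  a = 1022 − 201.908 × 4 = 214.366 ms
Then RT(8) = 214.366 + 201.908 × log₂ 8 = 214.366 + 201.908 × 3 ≈ 820.092 ms.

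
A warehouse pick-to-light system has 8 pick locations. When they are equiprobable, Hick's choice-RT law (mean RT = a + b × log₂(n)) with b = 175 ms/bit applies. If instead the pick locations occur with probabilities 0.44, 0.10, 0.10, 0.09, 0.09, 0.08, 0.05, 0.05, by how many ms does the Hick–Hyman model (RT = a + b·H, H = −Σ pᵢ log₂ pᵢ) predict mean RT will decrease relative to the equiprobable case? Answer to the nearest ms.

Equiprobable entropy H₀ = log₂ 8 = 3.0000 bits.
Skewed entropy H = −Σ pᵢ log₂ pᵢ = 2.5345 bits.
ΔRT = b·(H₀ − H) = 175 × 0.4655 = 81.46 ms.

81 ms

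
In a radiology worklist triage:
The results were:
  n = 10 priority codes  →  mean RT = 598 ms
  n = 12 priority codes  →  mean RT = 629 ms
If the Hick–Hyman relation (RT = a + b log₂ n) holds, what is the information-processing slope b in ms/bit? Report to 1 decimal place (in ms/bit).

117.9 ms/bit

b = (RT₂ − RT₁)/(log₂ n₂ − log₂ n₁) = (629 − 598)/(3.5850 − 3.3219) = 117.855 ms/bit.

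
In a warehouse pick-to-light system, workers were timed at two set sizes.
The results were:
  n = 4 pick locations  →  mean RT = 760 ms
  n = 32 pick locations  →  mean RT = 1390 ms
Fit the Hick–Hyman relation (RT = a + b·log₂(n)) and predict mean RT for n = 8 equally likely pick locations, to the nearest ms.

Fit slope and intercept:
  b = (1390 − 760) / (log₂ 32 − log₂ 4) = 630 / (5 − 2) = 210 ms/bit
  a = 760 − 210 × 2 = 340 ms
Then RT(8) = 340 + 210 × log₂ 8 = 340 + 210 × 3 ≈ 970.000 ms.

970 ms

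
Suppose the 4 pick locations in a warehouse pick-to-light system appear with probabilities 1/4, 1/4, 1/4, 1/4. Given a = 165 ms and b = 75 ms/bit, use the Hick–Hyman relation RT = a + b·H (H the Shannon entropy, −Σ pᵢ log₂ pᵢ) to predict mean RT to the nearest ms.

H = −Σ pᵢ log₂ pᵢ = 0.25·2 + 0.25·2 + 0.25·2 + 0.25·2 = 2.000 bits.
RT = 165 + 75 × 2.000 = 315.00 ms.

315 ms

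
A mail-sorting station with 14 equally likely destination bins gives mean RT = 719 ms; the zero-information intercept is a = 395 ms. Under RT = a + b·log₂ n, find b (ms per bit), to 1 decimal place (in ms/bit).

log₂(14) = 3.8074 bits.
b = (RT − a)/log₂ n = (719 − 395) / 3.8074 = 85.098 ms/bit.

85.1 ms/bit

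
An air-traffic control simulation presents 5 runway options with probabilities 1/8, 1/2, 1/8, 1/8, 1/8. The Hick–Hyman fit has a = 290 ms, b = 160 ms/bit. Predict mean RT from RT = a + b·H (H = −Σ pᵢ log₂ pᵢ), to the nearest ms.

610 ms

Each term −pᵢ log₂ pᵢ: 0.125·3 + 0.5·1 + 0.125·3 + 0.125·3 + 0.125·3; summed, H = 2.000 bits.
Mean RT = a + bH = 290 + 160·2.000 = 610.00 ms.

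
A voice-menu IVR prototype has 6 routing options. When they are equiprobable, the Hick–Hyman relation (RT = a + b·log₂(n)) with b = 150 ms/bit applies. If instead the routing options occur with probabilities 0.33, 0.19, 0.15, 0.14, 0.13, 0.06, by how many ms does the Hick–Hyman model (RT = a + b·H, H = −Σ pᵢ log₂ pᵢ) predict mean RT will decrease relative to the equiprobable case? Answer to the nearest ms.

25 ms

Equiprobable entropy H₀ = log₂ 6 = 2.5850 bits.
Skewed entropy H = −Σ pᵢ log₂ pᵢ = 2.4169 bits.
ΔRT = b·(H₀ − H) = 150 × 0.1681 = 25.21 ms.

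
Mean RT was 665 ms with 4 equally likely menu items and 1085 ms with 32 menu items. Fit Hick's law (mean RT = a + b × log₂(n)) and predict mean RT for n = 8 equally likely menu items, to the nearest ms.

805 ms

Solve the two-equation system in a and b:
  b = (1085 − 665) / (log₂ 32 − log₂ 4) = 420 / (5 − 2) = 140 ms/bit
  a = 665 − 140 × 2 = 385 ms
Then RT(8) = 385 + 140 × log₂ 8 = 385 + 140 × 3 ≈ 805.000 ms.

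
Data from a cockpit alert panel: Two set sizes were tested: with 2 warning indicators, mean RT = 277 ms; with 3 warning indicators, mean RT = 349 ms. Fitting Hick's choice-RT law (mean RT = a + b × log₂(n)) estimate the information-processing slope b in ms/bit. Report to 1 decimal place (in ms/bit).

123.1 ms/bit

b = (RT₂ − RT₁)/(log₂ n₂ − log₂ n₁) = (349 − 277)/(1.5850 − 1) = 123.085 ms/bit.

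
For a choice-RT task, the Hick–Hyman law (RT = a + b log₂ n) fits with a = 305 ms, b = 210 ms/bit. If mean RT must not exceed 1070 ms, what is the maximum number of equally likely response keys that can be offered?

Set 305 + 210·log₂ n ≤ 1070 → log₂ n ≤ (1070 − 305)/210 = 3.6429.
So n ≤ 2^3.6429 = 12.491; the largest integer n is 12.

12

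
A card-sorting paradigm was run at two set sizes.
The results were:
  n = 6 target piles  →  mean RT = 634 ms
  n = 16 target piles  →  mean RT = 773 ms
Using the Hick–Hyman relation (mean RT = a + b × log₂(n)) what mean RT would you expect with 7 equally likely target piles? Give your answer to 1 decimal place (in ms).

RT is linear in log₂ n, so two points fix the line:
  b = (773 − 634) / (log₂ 16 − log₂ 6) = 139 / (4 − 2.5850) = 98.231 ms/bit
  a = 634 − 98.231 × 2.5850 = 380.078 ms
Then RT(7) = 380.078 + 98.231 × log₂ 7 = 380.078 + 98.231 × 2.8074 ≈ 655.846 ms.

655.8 ms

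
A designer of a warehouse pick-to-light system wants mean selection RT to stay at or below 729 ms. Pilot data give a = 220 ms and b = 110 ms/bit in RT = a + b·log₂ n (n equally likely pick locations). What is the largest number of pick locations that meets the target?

Information budget: (729 − 220)/110 = 4.6273 bits, so n ≤ 2^4.6273 = 24.714 → at most 24.

24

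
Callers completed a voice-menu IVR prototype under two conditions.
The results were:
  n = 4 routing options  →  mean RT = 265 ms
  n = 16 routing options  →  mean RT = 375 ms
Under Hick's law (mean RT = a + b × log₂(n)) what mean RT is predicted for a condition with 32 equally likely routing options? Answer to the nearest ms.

RT is linear in log₂ n, so two points fix the line:
  b = (375 − 265) / (log₂ 16 − log₂ 4) = 110 / (4 − 2) = 55 ms/bit
  a = 265 − 55 × 2 = 155 ms
Then RT(32) = 155 + 55 × log₂ 32 = 155 + 55 × 5 ≈ 430.000 ms.

430 ms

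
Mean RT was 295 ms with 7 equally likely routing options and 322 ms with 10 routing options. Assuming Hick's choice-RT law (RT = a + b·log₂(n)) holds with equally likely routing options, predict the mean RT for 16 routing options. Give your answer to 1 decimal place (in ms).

357.6 ms

Solve the two-equation system in a and b:
  b = (322 − 295) / (log₂ 10 − log₂ 7) = 27 / (3.3219 − 2.8074) = 52.471 ms/bit
  a = 295 − 52.471 × 2.8074 = 147.696 ms
Then RT(16) = 147.696 + 52.471 × log₂ 16 = 147.696 + 52.471 × 4 ≈ 357.579 ms.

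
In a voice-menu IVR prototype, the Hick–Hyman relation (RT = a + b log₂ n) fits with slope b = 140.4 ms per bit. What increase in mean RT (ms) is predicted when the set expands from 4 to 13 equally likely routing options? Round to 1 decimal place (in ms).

238.7 ms

Only the slope matters, since a is common to both: ΔRT = b·log₂(n₂/n₁).
log₂(13) − log₂(4) = 3.7004 − 2 = 1.7004.
ΔRT = 140.4 × 1.7004 = 238.742 ms.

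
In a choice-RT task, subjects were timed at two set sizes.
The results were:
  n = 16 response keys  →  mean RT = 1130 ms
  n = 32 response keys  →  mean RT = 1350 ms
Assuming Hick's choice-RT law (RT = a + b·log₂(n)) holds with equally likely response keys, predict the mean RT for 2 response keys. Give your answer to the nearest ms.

RT is linear in log₂ n, so two points fix the line:
  b = (1350 − 1130) / (log₂ 32 − log₂ 16) = 220 / (5 − 4) = 220 ms/bit
  a = 1130 − 220 × 4 = 250 ms
Then RT(2) = 250 + 220 × log₂ 2 = 250 + 220 × 1 ≈ 470.000 ms.

470 ms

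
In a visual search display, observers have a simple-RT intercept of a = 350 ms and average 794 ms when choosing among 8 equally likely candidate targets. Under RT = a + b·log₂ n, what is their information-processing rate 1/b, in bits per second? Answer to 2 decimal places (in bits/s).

6.76 bits/s

b = (794 − 350)/log₂ 8 = 444/3 = 148.000 ms per bit = 0.14800 s/bit; the reciprocal is 6.757 bits/s.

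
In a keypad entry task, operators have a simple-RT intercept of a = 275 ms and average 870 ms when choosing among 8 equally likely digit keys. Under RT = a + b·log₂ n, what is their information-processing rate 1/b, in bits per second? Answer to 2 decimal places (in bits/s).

5.04 bits/s

Choice component = 870 − 275 = 595 ms over log₂(8) = 3 bits.
b = 595 / 3 = 198.333 ms/bit, so 1/b = 5.042 bits/s.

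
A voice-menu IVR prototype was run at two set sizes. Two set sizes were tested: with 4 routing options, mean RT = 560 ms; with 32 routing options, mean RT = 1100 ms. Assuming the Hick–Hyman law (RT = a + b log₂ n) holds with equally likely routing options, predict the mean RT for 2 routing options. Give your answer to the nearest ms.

Solve the two-equation system in a and b:
  b = (1100 − 560) / (log₂ 32 − log₂ 4) = 540 / (5 − 2) = 180 ms/bit
  a = 560 − 180 × 2 = 200 ms
Then RT(2) = 200 + 180 × log₂ 2 = 200 + 180 × 1 ≈ 380.000 ms.

380 ms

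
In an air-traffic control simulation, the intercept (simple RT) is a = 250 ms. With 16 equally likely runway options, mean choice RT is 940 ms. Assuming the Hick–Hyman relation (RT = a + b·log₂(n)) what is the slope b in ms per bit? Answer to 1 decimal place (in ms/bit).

16 alternatives carry log₂ 16 = 4 bits; the choice cost is 940 − 250 = 690 ms, so b = 690/4 = 172.500 ms/bit.

172.5 ms/bit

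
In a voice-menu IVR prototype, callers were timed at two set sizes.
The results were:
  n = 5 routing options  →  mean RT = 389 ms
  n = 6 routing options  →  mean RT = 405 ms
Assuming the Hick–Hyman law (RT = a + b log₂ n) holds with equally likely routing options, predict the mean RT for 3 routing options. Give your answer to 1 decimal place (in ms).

344.2 ms

Fit slope and intercept:
  b = (405 − 389) / (log₂ 6 − log₂ 5) = 16 / (2.5850 − 2.3219) = 60.829 ms/bit
  a = 389 − 60.829 × 2.3219 = 247.760 ms
Then RT(3) = 247.760 + 60.829 × log₂ 3 = 247.760 + 60.829 × 1.5850 ≈ 344.171 ms.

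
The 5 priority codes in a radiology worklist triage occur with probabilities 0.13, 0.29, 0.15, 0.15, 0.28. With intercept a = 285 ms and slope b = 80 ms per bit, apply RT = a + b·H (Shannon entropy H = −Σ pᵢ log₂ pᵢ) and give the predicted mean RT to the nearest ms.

Entropy contributions −pᵢ log₂ pᵢ: 0.3826, 0.5179, 0.4105, 0.4105, 0.5142; sum H = 2.2359 bits.
RT = a + bH = 285 + 80·2.2359 = 463.87 ms.

464 ms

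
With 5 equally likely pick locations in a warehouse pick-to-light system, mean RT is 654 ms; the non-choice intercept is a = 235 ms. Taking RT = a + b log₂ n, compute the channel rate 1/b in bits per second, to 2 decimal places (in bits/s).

Choice component = 654 − 235 = 419 ms over log₂(5) = 2.3219 bits.
b = 419 / 2.3219 = 180.453 ms/bit, so 1/b = 5.542 bits/s.

5.54 bits/s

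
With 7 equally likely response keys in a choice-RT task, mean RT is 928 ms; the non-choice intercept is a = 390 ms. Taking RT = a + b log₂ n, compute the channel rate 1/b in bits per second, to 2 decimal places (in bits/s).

5.22 bits/s

b = (928 − 390)/log₂ 7 = 538/2.8074 = 191.639 ms per bit = 0.19164 s/bit; the reciprocal is 5.218 bits/s.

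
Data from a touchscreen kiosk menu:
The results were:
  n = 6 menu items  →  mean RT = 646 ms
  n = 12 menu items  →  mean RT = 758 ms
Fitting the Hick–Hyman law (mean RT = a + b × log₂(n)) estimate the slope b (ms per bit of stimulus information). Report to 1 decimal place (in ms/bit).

112.0 ms/bit

b = (RT₂ − RT₁)/(log₂ n₂ − log₂ n₁) = (758 − 646)/(3.5850 − 2.5850) = 112.000 ms/bit.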